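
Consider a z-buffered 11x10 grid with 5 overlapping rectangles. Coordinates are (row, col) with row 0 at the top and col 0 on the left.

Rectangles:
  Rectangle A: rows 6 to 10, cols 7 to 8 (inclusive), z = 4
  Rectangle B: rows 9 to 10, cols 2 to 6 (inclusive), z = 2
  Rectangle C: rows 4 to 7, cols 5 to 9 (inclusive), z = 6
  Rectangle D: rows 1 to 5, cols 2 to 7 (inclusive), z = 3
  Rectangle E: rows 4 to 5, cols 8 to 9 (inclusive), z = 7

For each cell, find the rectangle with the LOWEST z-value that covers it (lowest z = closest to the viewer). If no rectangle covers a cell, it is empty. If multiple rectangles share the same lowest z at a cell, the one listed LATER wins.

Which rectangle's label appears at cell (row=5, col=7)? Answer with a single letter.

Answer: D

Derivation:
Check cell (5,7):
  A: rows 6-10 cols 7-8 -> outside (row miss)
  B: rows 9-10 cols 2-6 -> outside (row miss)
  C: rows 4-7 cols 5-9 z=6 -> covers; best now C (z=6)
  D: rows 1-5 cols 2-7 z=3 -> covers; best now D (z=3)
  E: rows 4-5 cols 8-9 -> outside (col miss)
Winner: D at z=3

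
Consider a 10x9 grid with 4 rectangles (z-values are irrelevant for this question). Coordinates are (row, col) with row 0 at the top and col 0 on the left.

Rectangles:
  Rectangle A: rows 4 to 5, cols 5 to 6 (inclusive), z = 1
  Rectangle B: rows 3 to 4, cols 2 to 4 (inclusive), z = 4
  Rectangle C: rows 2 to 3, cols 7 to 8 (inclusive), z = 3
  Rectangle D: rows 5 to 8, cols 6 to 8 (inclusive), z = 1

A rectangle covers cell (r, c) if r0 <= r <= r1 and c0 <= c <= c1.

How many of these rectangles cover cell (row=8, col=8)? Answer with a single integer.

Check cell (8,8):
  A: rows 4-5 cols 5-6 -> outside (row miss)
  B: rows 3-4 cols 2-4 -> outside (row miss)
  C: rows 2-3 cols 7-8 -> outside (row miss)
  D: rows 5-8 cols 6-8 -> covers
Count covering = 1

Answer: 1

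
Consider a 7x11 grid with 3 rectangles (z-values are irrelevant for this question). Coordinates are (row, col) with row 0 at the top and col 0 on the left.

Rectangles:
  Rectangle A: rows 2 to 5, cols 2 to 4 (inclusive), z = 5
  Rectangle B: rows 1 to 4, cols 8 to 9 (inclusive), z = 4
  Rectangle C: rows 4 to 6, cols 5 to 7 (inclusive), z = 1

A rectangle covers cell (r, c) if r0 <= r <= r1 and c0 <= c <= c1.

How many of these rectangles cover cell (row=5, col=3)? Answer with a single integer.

Answer: 1

Derivation:
Check cell (5,3):
  A: rows 2-5 cols 2-4 -> covers
  B: rows 1-4 cols 8-9 -> outside (row miss)
  C: rows 4-6 cols 5-7 -> outside (col miss)
Count covering = 1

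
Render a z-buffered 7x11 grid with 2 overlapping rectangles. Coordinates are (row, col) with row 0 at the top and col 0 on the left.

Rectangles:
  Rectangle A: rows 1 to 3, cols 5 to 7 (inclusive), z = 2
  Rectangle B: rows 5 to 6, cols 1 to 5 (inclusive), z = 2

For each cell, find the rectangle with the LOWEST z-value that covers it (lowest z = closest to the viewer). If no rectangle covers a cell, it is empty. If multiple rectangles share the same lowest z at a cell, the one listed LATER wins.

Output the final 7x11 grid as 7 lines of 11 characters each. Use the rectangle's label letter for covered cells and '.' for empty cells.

...........
.....AAA...
.....AAA...
.....AAA...
...........
.BBBBB.....
.BBBBB.....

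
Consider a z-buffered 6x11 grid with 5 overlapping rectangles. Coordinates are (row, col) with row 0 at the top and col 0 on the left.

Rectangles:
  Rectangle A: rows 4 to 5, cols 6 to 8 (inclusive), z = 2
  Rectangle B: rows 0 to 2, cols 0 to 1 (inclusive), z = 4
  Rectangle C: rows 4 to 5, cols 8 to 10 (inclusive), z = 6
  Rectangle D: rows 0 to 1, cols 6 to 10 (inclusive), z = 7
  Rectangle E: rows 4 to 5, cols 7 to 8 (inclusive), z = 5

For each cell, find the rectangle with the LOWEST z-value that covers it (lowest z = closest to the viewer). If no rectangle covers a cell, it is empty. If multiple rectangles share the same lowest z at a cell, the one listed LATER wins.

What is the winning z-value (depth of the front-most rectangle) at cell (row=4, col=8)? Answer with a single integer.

Answer: 2

Derivation:
Check cell (4,8):
  A: rows 4-5 cols 6-8 z=2 -> covers; best now A (z=2)
  B: rows 0-2 cols 0-1 -> outside (row miss)
  C: rows 4-5 cols 8-10 z=6 -> covers; best now A (z=2)
  D: rows 0-1 cols 6-10 -> outside (row miss)
  E: rows 4-5 cols 7-8 z=5 -> covers; best now A (z=2)
Winner: A at z=2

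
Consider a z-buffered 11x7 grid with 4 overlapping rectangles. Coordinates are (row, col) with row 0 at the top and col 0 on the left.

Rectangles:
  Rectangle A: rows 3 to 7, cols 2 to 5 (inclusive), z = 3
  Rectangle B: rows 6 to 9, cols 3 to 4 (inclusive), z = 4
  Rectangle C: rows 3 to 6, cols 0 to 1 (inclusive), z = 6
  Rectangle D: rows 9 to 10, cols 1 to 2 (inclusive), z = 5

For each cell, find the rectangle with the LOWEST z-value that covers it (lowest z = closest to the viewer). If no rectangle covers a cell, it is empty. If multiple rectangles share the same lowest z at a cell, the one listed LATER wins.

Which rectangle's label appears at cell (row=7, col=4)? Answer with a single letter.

Check cell (7,4):
  A: rows 3-7 cols 2-5 z=3 -> covers; best now A (z=3)
  B: rows 6-9 cols 3-4 z=4 -> covers; best now A (z=3)
  C: rows 3-6 cols 0-1 -> outside (row miss)
  D: rows 9-10 cols 1-2 -> outside (row miss)
Winner: A at z=3

Answer: A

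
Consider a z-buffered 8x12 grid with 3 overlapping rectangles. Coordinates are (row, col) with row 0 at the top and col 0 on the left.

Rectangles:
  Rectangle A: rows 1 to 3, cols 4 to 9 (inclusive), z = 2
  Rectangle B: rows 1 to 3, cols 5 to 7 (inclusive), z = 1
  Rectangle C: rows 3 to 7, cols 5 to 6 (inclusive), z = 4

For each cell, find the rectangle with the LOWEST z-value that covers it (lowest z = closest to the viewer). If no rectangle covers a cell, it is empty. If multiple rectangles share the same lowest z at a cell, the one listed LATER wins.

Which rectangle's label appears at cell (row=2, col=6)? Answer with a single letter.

Check cell (2,6):
  A: rows 1-3 cols 4-9 z=2 -> covers; best now A (z=2)
  B: rows 1-3 cols 5-7 z=1 -> covers; best now B (z=1)
  C: rows 3-7 cols 5-6 -> outside (row miss)
Winner: B at z=1

Answer: B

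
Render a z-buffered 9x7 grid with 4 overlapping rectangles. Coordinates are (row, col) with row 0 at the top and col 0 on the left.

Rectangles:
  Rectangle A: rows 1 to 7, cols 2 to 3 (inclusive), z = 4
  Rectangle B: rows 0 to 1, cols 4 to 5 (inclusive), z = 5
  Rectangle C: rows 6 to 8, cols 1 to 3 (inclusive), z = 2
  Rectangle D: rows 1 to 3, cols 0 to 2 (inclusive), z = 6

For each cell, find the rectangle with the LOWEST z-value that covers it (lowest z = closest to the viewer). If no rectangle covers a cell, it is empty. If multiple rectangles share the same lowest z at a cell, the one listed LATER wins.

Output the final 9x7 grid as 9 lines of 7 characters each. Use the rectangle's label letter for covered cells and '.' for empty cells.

....BB.
DDAABB.
DDAA...
DDAA...
..AA...
..AA...
.CCC...
.CCC...
.CCC...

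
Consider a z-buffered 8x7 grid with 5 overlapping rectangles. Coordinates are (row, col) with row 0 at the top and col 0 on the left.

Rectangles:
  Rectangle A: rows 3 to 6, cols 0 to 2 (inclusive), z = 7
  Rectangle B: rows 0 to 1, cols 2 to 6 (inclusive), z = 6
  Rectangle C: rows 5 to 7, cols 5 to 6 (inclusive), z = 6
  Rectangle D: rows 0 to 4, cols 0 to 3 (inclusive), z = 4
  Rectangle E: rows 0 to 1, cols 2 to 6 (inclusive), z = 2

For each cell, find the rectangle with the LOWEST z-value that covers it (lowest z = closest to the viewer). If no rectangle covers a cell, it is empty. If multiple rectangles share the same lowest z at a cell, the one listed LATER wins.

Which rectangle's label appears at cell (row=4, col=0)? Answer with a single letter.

Check cell (4,0):
  A: rows 3-6 cols 0-2 z=7 -> covers; best now A (z=7)
  B: rows 0-1 cols 2-6 -> outside (row miss)
  C: rows 5-7 cols 5-6 -> outside (row miss)
  D: rows 0-4 cols 0-3 z=4 -> covers; best now D (z=4)
  E: rows 0-1 cols 2-6 -> outside (row miss)
Winner: D at z=4

Answer: D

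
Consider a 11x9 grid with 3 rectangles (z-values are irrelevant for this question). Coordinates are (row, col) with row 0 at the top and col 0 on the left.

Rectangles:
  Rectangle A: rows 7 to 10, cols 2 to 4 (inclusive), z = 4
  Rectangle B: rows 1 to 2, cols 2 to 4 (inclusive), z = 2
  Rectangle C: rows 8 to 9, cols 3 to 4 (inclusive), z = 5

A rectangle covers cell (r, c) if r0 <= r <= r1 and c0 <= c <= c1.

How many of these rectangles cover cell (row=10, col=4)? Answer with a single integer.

Answer: 1

Derivation:
Check cell (10,4):
  A: rows 7-10 cols 2-4 -> covers
  B: rows 1-2 cols 2-4 -> outside (row miss)
  C: rows 8-9 cols 3-4 -> outside (row miss)
Count covering = 1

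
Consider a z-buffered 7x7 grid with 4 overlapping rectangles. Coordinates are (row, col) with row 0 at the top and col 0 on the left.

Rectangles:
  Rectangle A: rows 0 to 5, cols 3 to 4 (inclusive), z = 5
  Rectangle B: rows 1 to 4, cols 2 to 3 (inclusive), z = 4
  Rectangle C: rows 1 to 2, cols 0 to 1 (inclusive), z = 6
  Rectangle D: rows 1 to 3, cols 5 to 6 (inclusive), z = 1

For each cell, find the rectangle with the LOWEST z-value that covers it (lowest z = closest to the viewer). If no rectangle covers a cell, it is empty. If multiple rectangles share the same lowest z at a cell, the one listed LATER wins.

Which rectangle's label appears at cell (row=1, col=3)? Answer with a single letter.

Check cell (1,3):
  A: rows 0-5 cols 3-4 z=5 -> covers; best now A (z=5)
  B: rows 1-4 cols 2-3 z=4 -> covers; best now B (z=4)
  C: rows 1-2 cols 0-1 -> outside (col miss)
  D: rows 1-3 cols 5-6 -> outside (col miss)
Winner: B at z=4

Answer: B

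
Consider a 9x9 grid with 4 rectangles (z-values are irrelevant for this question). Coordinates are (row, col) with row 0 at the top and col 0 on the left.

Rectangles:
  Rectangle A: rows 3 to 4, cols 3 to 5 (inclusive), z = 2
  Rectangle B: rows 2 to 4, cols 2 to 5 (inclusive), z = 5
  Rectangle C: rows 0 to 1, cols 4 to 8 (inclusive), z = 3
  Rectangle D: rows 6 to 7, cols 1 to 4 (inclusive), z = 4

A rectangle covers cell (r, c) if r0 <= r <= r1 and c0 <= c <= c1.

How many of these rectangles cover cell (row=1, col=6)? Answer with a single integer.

Answer: 1

Derivation:
Check cell (1,6):
  A: rows 3-4 cols 3-5 -> outside (row miss)
  B: rows 2-4 cols 2-5 -> outside (row miss)
  C: rows 0-1 cols 4-8 -> covers
  D: rows 6-7 cols 1-4 -> outside (row miss)
Count covering = 1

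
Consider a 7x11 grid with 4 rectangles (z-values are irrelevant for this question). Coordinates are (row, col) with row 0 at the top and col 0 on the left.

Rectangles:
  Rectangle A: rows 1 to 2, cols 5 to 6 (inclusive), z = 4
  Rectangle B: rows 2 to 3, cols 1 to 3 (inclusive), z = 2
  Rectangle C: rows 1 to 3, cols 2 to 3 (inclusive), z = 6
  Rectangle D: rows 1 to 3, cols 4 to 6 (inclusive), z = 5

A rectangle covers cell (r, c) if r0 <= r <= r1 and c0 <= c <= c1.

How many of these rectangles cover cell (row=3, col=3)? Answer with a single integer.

Check cell (3,3):
  A: rows 1-2 cols 5-6 -> outside (row miss)
  B: rows 2-3 cols 1-3 -> covers
  C: rows 1-3 cols 2-3 -> covers
  D: rows 1-3 cols 4-6 -> outside (col miss)
Count covering = 2

Answer: 2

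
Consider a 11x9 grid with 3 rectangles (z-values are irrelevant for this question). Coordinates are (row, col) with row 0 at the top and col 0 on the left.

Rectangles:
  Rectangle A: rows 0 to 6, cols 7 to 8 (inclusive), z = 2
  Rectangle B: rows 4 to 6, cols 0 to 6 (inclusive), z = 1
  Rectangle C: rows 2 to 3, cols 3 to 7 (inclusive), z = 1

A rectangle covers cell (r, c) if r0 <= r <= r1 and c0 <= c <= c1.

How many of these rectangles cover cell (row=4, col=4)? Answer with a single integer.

Check cell (4,4):
  A: rows 0-6 cols 7-8 -> outside (col miss)
  B: rows 4-6 cols 0-6 -> covers
  C: rows 2-3 cols 3-7 -> outside (row miss)
Count covering = 1

Answer: 1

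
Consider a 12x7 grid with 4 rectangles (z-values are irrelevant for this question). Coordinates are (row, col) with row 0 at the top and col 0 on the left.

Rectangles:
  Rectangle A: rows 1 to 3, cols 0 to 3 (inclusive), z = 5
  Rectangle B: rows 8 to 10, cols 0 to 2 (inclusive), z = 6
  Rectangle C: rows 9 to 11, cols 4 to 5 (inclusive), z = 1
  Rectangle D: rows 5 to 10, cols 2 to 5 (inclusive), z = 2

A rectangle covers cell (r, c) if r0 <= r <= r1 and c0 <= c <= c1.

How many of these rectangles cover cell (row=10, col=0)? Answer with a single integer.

Check cell (10,0):
  A: rows 1-3 cols 0-3 -> outside (row miss)
  B: rows 8-10 cols 0-2 -> covers
  C: rows 9-11 cols 4-5 -> outside (col miss)
  D: rows 5-10 cols 2-5 -> outside (col miss)
Count covering = 1

Answer: 1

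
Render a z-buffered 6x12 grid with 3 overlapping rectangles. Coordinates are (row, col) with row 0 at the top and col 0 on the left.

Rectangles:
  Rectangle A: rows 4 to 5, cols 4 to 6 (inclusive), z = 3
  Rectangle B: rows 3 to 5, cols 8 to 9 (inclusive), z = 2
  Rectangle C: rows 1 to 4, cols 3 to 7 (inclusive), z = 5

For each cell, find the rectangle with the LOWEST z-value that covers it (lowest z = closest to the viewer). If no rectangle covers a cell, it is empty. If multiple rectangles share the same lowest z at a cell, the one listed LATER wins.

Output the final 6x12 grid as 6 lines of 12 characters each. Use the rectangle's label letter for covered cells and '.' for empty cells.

............
...CCCCC....
...CCCCC....
...CCCCCBB..
...CAAACBB..
....AAA.BB..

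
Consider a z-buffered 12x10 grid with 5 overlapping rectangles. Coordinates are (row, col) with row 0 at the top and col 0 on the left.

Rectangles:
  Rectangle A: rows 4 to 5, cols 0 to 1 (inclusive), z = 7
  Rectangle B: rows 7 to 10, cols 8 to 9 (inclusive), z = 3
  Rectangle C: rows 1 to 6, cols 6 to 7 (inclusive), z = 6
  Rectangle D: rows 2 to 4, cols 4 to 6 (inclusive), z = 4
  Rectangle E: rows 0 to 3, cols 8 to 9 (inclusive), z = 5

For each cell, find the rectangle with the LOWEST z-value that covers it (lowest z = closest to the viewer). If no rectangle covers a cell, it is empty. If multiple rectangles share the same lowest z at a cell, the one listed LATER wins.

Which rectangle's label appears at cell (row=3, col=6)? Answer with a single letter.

Answer: D

Derivation:
Check cell (3,6):
  A: rows 4-5 cols 0-1 -> outside (row miss)
  B: rows 7-10 cols 8-9 -> outside (row miss)
  C: rows 1-6 cols 6-7 z=6 -> covers; best now C (z=6)
  D: rows 2-4 cols 4-6 z=4 -> covers; best now D (z=4)
  E: rows 0-3 cols 8-9 -> outside (col miss)
Winner: D at z=4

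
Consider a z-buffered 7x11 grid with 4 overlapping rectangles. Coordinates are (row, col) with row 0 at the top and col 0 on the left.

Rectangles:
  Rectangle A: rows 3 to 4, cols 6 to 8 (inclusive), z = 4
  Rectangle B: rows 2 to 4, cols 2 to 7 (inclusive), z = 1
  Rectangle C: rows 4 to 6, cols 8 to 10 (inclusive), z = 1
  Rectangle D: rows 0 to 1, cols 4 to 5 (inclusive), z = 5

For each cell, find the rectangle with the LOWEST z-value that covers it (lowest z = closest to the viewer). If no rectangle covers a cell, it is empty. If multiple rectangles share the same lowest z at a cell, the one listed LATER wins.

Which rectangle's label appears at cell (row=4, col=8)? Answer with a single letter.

Check cell (4,8):
  A: rows 3-4 cols 6-8 z=4 -> covers; best now A (z=4)
  B: rows 2-4 cols 2-7 -> outside (col miss)
  C: rows 4-6 cols 8-10 z=1 -> covers; best now C (z=1)
  D: rows 0-1 cols 4-5 -> outside (row miss)
Winner: C at z=1

Answer: C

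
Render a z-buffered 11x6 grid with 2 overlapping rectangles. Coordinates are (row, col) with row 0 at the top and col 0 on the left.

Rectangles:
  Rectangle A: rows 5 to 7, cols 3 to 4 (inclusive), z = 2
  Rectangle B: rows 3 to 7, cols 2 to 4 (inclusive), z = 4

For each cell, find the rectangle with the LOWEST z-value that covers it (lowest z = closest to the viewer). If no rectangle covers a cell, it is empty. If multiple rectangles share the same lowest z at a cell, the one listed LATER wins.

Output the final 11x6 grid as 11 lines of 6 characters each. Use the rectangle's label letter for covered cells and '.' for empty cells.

......
......
......
..BBB.
..BBB.
..BAA.
..BAA.
..BAA.
......
......
......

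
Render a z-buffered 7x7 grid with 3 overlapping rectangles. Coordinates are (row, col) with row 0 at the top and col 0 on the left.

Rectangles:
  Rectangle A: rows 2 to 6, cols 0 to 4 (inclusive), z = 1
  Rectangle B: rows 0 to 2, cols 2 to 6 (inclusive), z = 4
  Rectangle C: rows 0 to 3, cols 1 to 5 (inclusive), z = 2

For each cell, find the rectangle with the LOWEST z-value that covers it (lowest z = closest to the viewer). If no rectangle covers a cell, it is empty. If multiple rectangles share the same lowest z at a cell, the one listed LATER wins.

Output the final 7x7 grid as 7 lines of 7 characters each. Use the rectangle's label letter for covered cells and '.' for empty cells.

.CCCCCB
.CCCCCB
AAAAACB
AAAAAC.
AAAAA..
AAAAA..
AAAAA..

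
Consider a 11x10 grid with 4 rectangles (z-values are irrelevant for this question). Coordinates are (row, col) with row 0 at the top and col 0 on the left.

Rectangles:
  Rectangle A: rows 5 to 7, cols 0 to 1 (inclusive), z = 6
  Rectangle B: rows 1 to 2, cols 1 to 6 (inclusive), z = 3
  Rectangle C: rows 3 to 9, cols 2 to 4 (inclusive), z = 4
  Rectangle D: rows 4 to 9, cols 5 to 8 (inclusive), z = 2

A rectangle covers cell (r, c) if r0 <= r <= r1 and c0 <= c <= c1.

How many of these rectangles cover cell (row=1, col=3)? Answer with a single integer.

Answer: 1

Derivation:
Check cell (1,3):
  A: rows 5-7 cols 0-1 -> outside (row miss)
  B: rows 1-2 cols 1-6 -> covers
  C: rows 3-9 cols 2-4 -> outside (row miss)
  D: rows 4-9 cols 5-8 -> outside (row miss)
Count covering = 1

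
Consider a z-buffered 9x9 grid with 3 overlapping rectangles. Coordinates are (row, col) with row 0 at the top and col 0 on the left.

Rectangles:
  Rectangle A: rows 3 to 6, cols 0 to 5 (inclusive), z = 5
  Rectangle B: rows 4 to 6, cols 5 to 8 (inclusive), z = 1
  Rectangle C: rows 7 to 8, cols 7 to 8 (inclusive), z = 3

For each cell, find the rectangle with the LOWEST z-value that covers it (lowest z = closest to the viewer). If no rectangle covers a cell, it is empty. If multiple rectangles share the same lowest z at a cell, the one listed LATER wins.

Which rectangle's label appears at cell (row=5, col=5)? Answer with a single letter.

Check cell (5,5):
  A: rows 3-6 cols 0-5 z=5 -> covers; best now A (z=5)
  B: rows 4-6 cols 5-8 z=1 -> covers; best now B (z=1)
  C: rows 7-8 cols 7-8 -> outside (row miss)
Winner: B at z=1

Answer: B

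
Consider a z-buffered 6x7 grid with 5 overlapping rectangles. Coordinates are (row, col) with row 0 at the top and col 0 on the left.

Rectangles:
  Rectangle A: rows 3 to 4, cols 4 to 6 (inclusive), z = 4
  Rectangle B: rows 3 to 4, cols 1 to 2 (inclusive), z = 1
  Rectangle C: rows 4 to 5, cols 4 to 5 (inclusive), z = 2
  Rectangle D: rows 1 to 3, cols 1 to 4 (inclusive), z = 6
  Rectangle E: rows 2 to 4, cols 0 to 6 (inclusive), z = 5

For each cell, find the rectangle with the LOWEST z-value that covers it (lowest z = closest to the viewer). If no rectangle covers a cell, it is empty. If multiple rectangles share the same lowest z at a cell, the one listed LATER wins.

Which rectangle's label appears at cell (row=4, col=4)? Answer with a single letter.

Check cell (4,4):
  A: rows 3-4 cols 4-6 z=4 -> covers; best now A (z=4)
  B: rows 3-4 cols 1-2 -> outside (col miss)
  C: rows 4-5 cols 4-5 z=2 -> covers; best now C (z=2)
  D: rows 1-3 cols 1-4 -> outside (row miss)
  E: rows 2-4 cols 0-6 z=5 -> covers; best now C (z=2)
Winner: C at z=2

Answer: C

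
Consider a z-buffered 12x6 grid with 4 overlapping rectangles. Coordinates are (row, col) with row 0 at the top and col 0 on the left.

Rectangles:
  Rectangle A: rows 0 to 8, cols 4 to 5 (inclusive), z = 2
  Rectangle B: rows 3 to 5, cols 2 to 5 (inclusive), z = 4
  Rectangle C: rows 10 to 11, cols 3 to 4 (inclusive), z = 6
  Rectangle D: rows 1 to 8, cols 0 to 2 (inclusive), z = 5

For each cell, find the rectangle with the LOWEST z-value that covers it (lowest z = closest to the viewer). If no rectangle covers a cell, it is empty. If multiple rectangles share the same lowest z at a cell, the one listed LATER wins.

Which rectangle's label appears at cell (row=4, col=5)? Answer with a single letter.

Answer: A

Derivation:
Check cell (4,5):
  A: rows 0-8 cols 4-5 z=2 -> covers; best now A (z=2)
  B: rows 3-5 cols 2-5 z=4 -> covers; best now A (z=2)
  C: rows 10-11 cols 3-4 -> outside (row miss)
  D: rows 1-8 cols 0-2 -> outside (col miss)
Winner: A at z=2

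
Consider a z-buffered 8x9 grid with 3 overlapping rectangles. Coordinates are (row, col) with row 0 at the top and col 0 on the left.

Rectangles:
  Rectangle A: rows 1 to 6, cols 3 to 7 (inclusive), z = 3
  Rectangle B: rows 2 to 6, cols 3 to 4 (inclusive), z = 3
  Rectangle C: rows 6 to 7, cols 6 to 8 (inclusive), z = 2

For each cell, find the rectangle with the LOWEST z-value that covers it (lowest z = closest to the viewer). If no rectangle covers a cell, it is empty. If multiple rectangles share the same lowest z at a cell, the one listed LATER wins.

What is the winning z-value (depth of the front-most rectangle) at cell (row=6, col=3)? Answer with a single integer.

Answer: 3

Derivation:
Check cell (6,3):
  A: rows 1-6 cols 3-7 z=3 -> covers; best now A (z=3)
  B: rows 2-6 cols 3-4 z=3 -> covers; best now B (z=3)
  C: rows 6-7 cols 6-8 -> outside (col miss)
Winner: B at z=3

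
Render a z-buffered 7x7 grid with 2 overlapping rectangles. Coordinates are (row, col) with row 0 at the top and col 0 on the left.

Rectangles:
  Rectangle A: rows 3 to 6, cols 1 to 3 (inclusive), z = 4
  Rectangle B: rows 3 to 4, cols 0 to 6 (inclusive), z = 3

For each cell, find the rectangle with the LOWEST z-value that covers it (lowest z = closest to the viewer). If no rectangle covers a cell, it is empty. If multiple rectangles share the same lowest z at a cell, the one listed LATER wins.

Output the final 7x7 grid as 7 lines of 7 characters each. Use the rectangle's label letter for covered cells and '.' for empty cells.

.......
.......
.......
BBBBBBB
BBBBBBB
.AAA...
.AAA...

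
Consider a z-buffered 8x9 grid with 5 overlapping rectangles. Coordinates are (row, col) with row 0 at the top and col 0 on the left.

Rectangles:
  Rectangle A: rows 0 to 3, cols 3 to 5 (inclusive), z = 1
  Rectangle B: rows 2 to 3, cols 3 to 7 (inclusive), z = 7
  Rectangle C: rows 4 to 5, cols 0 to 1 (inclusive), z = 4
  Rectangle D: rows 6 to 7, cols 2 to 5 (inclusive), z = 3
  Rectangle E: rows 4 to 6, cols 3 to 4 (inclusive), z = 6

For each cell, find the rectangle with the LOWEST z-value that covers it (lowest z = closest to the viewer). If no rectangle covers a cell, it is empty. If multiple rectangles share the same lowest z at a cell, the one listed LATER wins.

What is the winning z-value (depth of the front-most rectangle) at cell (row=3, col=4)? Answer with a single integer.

Answer: 1

Derivation:
Check cell (3,4):
  A: rows 0-3 cols 3-5 z=1 -> covers; best now A (z=1)
  B: rows 2-3 cols 3-7 z=7 -> covers; best now A (z=1)
  C: rows 4-5 cols 0-1 -> outside (row miss)
  D: rows 6-7 cols 2-5 -> outside (row miss)
  E: rows 4-6 cols 3-4 -> outside (row miss)
Winner: A at z=1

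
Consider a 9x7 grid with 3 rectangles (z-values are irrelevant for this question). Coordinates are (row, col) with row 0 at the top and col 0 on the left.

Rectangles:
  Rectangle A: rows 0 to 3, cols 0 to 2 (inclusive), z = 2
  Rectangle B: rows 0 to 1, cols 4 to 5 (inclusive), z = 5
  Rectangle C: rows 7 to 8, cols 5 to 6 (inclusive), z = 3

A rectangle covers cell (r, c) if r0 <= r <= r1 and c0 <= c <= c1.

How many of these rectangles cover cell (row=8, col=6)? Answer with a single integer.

Answer: 1

Derivation:
Check cell (8,6):
  A: rows 0-3 cols 0-2 -> outside (row miss)
  B: rows 0-1 cols 4-5 -> outside (row miss)
  C: rows 7-8 cols 5-6 -> covers
Count covering = 1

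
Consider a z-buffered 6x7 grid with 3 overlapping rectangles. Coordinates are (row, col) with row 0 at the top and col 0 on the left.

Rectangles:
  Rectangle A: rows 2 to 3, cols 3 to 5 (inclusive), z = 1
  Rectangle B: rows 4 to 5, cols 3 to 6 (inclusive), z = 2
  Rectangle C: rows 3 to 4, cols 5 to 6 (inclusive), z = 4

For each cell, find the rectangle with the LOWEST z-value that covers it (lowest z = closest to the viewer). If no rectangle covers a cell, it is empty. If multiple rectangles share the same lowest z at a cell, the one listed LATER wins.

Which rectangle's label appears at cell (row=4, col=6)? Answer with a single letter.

Check cell (4,6):
  A: rows 2-3 cols 3-5 -> outside (row miss)
  B: rows 4-5 cols 3-6 z=2 -> covers; best now B (z=2)
  C: rows 3-4 cols 5-6 z=4 -> covers; best now B (z=2)
Winner: B at z=2

Answer: B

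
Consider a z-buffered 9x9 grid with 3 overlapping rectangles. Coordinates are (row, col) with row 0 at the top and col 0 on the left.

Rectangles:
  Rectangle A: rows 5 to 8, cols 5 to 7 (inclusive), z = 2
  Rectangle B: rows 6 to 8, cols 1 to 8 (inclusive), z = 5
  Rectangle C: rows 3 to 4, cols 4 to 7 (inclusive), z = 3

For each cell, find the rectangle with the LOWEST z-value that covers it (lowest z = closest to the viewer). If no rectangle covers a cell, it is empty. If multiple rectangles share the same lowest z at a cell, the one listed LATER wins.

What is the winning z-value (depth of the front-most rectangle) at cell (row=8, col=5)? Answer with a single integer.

Answer: 2

Derivation:
Check cell (8,5):
  A: rows 5-8 cols 5-7 z=2 -> covers; best now A (z=2)
  B: rows 6-8 cols 1-8 z=5 -> covers; best now A (z=2)
  C: rows 3-4 cols 4-7 -> outside (row miss)
Winner: A at z=2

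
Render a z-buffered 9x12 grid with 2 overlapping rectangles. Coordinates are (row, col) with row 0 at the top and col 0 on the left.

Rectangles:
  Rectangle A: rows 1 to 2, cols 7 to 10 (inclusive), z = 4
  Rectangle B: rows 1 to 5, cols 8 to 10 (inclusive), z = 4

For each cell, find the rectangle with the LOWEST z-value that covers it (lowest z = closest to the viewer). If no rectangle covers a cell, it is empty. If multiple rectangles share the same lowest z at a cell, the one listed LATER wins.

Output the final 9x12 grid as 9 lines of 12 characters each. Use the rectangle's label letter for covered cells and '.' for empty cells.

............
.......ABBB.
.......ABBB.
........BBB.
........BBB.
........BBB.
............
............
............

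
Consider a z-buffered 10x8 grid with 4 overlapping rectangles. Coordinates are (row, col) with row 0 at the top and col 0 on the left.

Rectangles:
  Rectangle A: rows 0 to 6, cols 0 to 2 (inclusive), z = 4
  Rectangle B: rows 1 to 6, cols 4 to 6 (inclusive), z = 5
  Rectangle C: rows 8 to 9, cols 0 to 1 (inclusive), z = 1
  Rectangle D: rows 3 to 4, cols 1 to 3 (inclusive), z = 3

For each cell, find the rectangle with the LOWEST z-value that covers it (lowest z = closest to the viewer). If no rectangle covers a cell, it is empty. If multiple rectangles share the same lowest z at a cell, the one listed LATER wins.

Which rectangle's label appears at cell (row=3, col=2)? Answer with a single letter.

Answer: D

Derivation:
Check cell (3,2):
  A: rows 0-6 cols 0-2 z=4 -> covers; best now A (z=4)
  B: rows 1-6 cols 4-6 -> outside (col miss)
  C: rows 8-9 cols 0-1 -> outside (row miss)
  D: rows 3-4 cols 1-3 z=3 -> covers; best now D (z=3)
Winner: D at z=3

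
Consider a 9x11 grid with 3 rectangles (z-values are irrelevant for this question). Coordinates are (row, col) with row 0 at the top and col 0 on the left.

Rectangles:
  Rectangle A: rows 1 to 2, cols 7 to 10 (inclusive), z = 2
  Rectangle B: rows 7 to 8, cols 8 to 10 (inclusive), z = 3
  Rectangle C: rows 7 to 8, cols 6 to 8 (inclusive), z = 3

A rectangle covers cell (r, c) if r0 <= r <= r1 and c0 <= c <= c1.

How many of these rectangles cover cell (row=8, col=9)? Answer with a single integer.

Check cell (8,9):
  A: rows 1-2 cols 7-10 -> outside (row miss)
  B: rows 7-8 cols 8-10 -> covers
  C: rows 7-8 cols 6-8 -> outside (col miss)
Count covering = 1

Answer: 1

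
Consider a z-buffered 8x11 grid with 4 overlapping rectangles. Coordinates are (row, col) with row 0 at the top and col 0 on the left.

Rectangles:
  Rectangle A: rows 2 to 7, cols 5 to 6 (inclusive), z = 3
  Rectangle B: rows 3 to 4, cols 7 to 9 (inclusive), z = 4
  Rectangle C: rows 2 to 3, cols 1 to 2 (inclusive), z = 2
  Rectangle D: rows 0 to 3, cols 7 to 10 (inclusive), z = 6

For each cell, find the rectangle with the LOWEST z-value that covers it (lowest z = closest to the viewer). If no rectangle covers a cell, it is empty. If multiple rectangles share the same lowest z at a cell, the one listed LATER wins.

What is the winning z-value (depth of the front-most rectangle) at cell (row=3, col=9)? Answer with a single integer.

Answer: 4

Derivation:
Check cell (3,9):
  A: rows 2-7 cols 5-6 -> outside (col miss)
  B: rows 3-4 cols 7-9 z=4 -> covers; best now B (z=4)
  C: rows 2-3 cols 1-2 -> outside (col miss)
  D: rows 0-3 cols 7-10 z=6 -> covers; best now B (z=4)
Winner: B at z=4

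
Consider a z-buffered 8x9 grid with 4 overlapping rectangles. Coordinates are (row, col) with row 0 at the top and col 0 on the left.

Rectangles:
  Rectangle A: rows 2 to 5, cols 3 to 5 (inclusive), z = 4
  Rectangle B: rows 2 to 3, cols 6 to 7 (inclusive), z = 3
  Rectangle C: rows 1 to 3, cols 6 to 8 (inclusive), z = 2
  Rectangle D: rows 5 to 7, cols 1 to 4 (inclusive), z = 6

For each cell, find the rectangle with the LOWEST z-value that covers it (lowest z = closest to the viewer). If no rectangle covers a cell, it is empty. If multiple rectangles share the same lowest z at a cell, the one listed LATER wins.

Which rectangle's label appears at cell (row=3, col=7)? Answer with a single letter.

Check cell (3,7):
  A: rows 2-5 cols 3-5 -> outside (col miss)
  B: rows 2-3 cols 6-7 z=3 -> covers; best now B (z=3)
  C: rows 1-3 cols 6-8 z=2 -> covers; best now C (z=2)
  D: rows 5-7 cols 1-4 -> outside (row miss)
Winner: C at z=2

Answer: C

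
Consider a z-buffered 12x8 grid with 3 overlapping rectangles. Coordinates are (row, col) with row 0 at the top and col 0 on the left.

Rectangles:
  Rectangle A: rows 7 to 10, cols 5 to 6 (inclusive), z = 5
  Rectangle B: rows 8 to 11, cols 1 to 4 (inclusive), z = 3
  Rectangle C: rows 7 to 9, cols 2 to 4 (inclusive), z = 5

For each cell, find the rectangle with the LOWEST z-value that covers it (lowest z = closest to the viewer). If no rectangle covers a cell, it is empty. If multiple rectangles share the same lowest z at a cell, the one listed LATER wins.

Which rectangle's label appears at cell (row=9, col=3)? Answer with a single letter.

Check cell (9,3):
  A: rows 7-10 cols 5-6 -> outside (col miss)
  B: rows 8-11 cols 1-4 z=3 -> covers; best now B (z=3)
  C: rows 7-9 cols 2-4 z=5 -> covers; best now B (z=3)
Winner: B at z=3

Answer: B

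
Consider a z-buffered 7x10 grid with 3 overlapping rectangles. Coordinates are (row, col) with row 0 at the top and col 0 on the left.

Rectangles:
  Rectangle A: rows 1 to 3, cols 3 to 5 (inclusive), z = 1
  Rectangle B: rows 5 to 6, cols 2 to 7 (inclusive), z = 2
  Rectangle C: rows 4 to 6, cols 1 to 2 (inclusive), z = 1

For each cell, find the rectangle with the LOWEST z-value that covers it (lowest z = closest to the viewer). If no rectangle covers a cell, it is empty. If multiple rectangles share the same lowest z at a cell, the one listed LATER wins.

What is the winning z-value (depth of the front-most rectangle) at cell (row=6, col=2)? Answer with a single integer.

Answer: 1

Derivation:
Check cell (6,2):
  A: rows 1-3 cols 3-5 -> outside (row miss)
  B: rows 5-6 cols 2-7 z=2 -> covers; best now B (z=2)
  C: rows 4-6 cols 1-2 z=1 -> covers; best now C (z=1)
Winner: C at z=1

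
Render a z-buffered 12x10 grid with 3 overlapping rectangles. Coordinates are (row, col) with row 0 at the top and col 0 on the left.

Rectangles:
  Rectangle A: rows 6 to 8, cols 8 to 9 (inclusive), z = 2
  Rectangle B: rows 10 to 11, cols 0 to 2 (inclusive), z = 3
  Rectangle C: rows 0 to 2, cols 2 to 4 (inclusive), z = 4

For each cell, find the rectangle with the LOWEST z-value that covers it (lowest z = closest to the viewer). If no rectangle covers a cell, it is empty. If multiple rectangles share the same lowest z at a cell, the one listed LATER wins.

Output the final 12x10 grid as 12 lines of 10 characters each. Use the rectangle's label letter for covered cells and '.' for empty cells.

..CCC.....
..CCC.....
..CCC.....
..........
..........
..........
........AA
........AA
........AA
..........
BBB.......
BBB.......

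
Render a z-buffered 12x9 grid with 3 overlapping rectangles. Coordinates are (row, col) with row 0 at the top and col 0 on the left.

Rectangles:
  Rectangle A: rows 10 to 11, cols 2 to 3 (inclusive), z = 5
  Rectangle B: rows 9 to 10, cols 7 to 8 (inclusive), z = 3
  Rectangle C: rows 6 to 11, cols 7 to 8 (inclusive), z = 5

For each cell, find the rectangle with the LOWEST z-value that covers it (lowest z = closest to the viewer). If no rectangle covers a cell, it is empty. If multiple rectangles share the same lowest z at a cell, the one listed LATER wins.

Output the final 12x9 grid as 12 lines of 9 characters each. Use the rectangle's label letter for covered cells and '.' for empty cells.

.........
.........
.........
.........
.........
.........
.......CC
.......CC
.......CC
.......BB
..AA...BB
..AA...CC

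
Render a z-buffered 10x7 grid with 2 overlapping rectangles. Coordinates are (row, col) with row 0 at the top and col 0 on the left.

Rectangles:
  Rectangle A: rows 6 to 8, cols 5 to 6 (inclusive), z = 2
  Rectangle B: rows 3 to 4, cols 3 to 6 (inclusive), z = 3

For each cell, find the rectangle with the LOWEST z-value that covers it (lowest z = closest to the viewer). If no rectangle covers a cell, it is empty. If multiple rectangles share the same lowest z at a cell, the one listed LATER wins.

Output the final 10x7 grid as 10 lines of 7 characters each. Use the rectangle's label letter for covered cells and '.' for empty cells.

.......
.......
.......
...BBBB
...BBBB
.......
.....AA
.....AA
.....AA
.......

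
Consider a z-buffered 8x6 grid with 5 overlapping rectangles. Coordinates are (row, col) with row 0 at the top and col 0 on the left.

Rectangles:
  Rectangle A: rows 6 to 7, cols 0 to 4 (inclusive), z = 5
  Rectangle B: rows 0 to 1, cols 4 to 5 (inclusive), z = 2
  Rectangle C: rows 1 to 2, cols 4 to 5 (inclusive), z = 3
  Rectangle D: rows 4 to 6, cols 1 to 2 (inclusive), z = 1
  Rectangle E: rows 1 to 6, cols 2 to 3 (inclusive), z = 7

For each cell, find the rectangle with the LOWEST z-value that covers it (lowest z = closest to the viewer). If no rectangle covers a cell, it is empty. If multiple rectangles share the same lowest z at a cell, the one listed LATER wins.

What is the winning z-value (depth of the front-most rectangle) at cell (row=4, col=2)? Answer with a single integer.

Answer: 1

Derivation:
Check cell (4,2):
  A: rows 6-7 cols 0-4 -> outside (row miss)
  B: rows 0-1 cols 4-5 -> outside (row miss)
  C: rows 1-2 cols 4-5 -> outside (row miss)
  D: rows 4-6 cols 1-2 z=1 -> covers; best now D (z=1)
  E: rows 1-6 cols 2-3 z=7 -> covers; best now D (z=1)
Winner: D at z=1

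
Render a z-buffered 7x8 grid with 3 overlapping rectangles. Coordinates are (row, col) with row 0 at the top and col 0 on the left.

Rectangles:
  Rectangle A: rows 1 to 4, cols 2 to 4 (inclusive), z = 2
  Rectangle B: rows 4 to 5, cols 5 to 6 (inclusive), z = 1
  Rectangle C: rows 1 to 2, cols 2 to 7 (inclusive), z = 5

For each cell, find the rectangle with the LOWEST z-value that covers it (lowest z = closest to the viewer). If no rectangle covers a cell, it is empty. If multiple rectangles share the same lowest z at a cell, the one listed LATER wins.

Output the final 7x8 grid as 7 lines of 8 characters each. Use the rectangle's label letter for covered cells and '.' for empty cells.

........
..AAACCC
..AAACCC
..AAA...
..AAABB.
.....BB.
........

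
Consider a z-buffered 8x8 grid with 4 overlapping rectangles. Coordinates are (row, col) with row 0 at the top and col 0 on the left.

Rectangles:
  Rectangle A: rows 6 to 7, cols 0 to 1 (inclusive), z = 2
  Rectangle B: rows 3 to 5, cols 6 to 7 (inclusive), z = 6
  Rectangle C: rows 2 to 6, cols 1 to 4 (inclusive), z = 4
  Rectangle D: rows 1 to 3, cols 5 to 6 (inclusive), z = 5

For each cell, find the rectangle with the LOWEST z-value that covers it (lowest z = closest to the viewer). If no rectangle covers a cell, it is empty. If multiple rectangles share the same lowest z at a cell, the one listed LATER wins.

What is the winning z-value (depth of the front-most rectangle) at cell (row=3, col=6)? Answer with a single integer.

Check cell (3,6):
  A: rows 6-7 cols 0-1 -> outside (row miss)
  B: rows 3-5 cols 6-7 z=6 -> covers; best now B (z=6)
  C: rows 2-6 cols 1-4 -> outside (col miss)
  D: rows 1-3 cols 5-6 z=5 -> covers; best now D (z=5)
Winner: D at z=5

Answer: 5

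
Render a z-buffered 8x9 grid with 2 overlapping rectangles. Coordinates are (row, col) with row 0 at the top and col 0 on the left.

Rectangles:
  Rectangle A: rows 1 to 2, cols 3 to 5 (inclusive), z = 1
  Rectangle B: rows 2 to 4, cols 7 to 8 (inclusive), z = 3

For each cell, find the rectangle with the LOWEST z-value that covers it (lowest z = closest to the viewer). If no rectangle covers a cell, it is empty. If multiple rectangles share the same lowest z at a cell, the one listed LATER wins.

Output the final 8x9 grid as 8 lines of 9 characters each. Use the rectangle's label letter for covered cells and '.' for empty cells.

.........
...AAA...
...AAA.BB
.......BB
.......BB
.........
.........
.........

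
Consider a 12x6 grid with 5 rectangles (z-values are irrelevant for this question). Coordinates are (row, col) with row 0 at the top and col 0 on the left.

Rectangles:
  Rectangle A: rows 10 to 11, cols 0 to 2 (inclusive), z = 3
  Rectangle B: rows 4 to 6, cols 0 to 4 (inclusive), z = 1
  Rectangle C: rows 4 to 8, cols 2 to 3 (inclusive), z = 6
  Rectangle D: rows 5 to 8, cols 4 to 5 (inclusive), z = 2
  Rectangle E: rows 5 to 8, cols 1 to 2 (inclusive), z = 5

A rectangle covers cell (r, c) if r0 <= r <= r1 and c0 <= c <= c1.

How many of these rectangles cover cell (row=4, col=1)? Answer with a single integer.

Answer: 1

Derivation:
Check cell (4,1):
  A: rows 10-11 cols 0-2 -> outside (row miss)
  B: rows 4-6 cols 0-4 -> covers
  C: rows 4-8 cols 2-3 -> outside (col miss)
  D: rows 5-8 cols 4-5 -> outside (row miss)
  E: rows 5-8 cols 1-2 -> outside (row miss)
Count covering = 1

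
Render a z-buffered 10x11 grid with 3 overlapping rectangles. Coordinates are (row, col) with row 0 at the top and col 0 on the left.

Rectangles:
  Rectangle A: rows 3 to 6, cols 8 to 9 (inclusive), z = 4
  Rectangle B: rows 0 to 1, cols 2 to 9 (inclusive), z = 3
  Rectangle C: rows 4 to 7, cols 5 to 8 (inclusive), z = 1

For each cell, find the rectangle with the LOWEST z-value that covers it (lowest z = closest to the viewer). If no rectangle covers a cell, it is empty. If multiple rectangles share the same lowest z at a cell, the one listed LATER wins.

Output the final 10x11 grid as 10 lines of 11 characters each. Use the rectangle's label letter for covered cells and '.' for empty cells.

..BBBBBBBB.
..BBBBBBBB.
...........
........AA.
.....CCCCA.
.....CCCCA.
.....CCCCA.
.....CCCC..
...........
...........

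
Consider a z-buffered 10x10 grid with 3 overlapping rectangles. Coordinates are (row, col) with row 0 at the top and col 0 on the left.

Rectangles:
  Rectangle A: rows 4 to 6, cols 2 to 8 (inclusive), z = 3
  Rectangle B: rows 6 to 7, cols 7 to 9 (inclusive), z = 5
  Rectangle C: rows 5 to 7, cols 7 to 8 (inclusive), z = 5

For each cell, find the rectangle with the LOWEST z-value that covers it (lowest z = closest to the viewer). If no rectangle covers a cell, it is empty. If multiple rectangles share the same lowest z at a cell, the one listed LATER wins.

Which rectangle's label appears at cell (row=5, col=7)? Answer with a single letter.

Check cell (5,7):
  A: rows 4-6 cols 2-8 z=3 -> covers; best now A (z=3)
  B: rows 6-7 cols 7-9 -> outside (row miss)
  C: rows 5-7 cols 7-8 z=5 -> covers; best now A (z=3)
Winner: A at z=3

Answer: A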